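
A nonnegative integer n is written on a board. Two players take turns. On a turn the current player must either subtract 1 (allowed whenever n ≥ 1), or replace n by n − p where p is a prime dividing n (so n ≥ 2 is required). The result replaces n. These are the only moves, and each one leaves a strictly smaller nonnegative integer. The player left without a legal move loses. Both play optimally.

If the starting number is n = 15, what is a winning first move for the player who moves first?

Move to 12.

Use the standard recursion: the mover loses at a terminal position; elsewhere, the mover wins exactly when some move hands the opponent an L position.
n=0: no move → L
n=1: reaches L-position 0 → W
n=2: reaches L-position 0 → W
n=3: reaches L-position 0 → W
n=4: only reaches 2(W), 3(W), all W → L
n=5: reaches L-position 0 → W
n=6: reaches L-position 4 → W
n=7: reaches L-position 0 → W
n=8: only reaches 6(W), 7(W), all W → L
n=9: reaches L-position 8 → W
n=10: reaches L-position 8 → W
n=11: reaches L-position 0 → W
n=12: only reaches 9(W), 10(W), 11(W), all W → L
n=13: reaches L-position 0 → W
n=14: reaches L-position 12 → W
n=15: reaches L-position 12 → W
From 15, the L positions reachable in one move are: 12.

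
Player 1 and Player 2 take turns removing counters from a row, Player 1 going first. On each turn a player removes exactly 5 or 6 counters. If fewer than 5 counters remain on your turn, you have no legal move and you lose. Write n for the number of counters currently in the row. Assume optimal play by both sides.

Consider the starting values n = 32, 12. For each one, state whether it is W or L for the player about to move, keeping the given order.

32: W, 12: L

Build the W/L table. Terminal = L. A non-terminal position is W if it has a move to some L; otherwise it is L.
n=0: no move → L
n=1: no move → L
n=2: no move → L
n=3: no move → L
n=4: no move → L
n=5: can move to 0, which is L ⇒ W
n=6: can move to 1, which is L ⇒ W
n=7: can move to 2, which is L ⇒ W
n=8: can move to 3, which is L ⇒ W
n=9: can move to 4, which is L ⇒ W
n=10: can move to 4, which is L ⇒ W
n=11: moves to 6(W), 5(W); every one is W ⇒ L
n=12: moves to 7(W), 6(W); every one is W ⇒ L
n=13: moves to 8(W), 7(W); every one is W ⇒ L
n=14: moves to 9(W), 8(W); every one is W ⇒ L
n=15: moves to 10(W), 9(W); every one is W ⇒ L
n=16: can move to 11, which is L ⇒ W
n=17: can move to 12, which is L ⇒ W
n=18: can move to 13, which is L ⇒ W
n=19: can move to 14, which is L ⇒ W
n=20: can move to 15, which is L ⇒ W
n=21: can move to 15, which is L ⇒ W
n=22: moves to 17(W), 16(W); every one is W ⇒ L
n=23: moves to 18(W), 17(W); every one is W ⇒ L
n=24: moves to 19(W), 18(W); every one is W ⇒ L
n=25: moves to 20(W), 19(W); every one is W ⇒ L
n=26: moves to 21(W), 20(W); every one is W ⇒ L
n=27: can move to 22, which is L ⇒ W
n=28: can move to 23, which is L ⇒ W
n=29: can move to 24, which is L ⇒ W
n=30: can move to 25, which is L ⇒ W
n=31: can move to 26, which is L ⇒ W
n=32: can move to 26, which is L ⇒ W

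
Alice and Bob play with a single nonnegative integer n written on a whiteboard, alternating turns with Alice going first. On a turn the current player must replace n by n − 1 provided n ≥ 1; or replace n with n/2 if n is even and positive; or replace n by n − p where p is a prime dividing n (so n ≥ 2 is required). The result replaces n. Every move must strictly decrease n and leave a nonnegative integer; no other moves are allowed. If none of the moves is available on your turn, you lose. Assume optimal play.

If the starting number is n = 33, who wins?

Label each position W (a win for the player to move) or L (a loss). A position with no legal move is L; any other position is W exactly when some move reaches an L, and L when every move reaches a W.
n=0: no move → L
n=1: W (go to 0, an L position)
n=2: W (go to 0, an L position)
n=3: W (go to 0, an L position)
n=4: L (options 2(W), 3(W) are all W)
n=5: W (go to 0, an L position)
n=6: W (go to 4, an L position)
n=7: W (go to 0, an L position)
n=8: W (go to 4, an L position)
n=9: L (options 6(W), 8(W) are all W)
n=10: W (go to 9, an L position)
n=11: W (go to 0, an L position)
n=12: W (go to 9, an L position)
n=13: W (go to 0, an L position)
n=14: L (options 7(W), 12(W), 13(W) are all W)
n=15: W (go to 14, an L position)
n=16: W (go to 14, an L position)
n=17: W (go to 0, an L position)
n=18: W (go to 9, an L position)
n=19: W (go to 0, an L position)
n=20: L (options 10(W), 15(W), 18(W), 19(W) are all W)
n=21: W (go to 14, an L position)
n=22: W (go to 20, an L position)
n=23: W (go to 0, an L position)
n=24: L (options 12(W), 21(W), 22(W), 23(W) are all W)
n=25: W (go to 20, an L position)
n=26: W (go to 24, an L position)
n=27: W (go to 24, an L position)
n=28: W (go to 14, an L position)
n=29: W (go to 0, an L position)
n=30: L (options 15(W), 25(W), 27(W), 28(W), 29(W) are all W)
n=31: W (go to 0, an L position)
n=32: W (go to 30, an L position)
n=33: W (go to 30, an L position)
The starting position 33 is W: Alice should move to 30, handing over an L position.

Alice wins.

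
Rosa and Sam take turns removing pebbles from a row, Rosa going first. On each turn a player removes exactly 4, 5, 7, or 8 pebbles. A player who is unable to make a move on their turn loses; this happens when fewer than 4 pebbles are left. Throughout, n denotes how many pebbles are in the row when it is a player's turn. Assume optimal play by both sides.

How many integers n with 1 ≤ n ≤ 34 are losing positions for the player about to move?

Classify positions by backward induction: terminal positions (no move available) are L. From any other position, the mover wins iff some move reaches an L.
n=0: no move → L
n=1: no move → L
n=2: no move → L
n=3: no move → L
n=4: can move to 0, which is L ⇒ W
n=5: can move to 1, which is L ⇒ W
n=6: can move to 2, which is L ⇒ W
n=7: can move to 3, which is L ⇒ W
n=8: can move to 3, which is L ⇒ W
n=9: can move to 2, which is L ⇒ W
n=10: can move to 3, which is L ⇒ W
n=11: can move to 3, which is L ⇒ W
n=12: moves to 8(W), 7(W), 5(W), 4(W); every one is W ⇒ L
n=13: moves to 9(W), 8(W), 6(W), 5(W); every one is W ⇒ L
n=14: moves to 10(W), 9(W), 7(W), 6(W); every one is W ⇒ L
n=15: moves to 11(W), 10(W), 8(W), 7(W); every one is W ⇒ L
n=16: can move to 12, which is L ⇒ W
n=17: can move to 13, which is L ⇒ W
n=18: can move to 14, which is L ⇒ W
n=19: can move to 15, which is L ⇒ W
n=20: can move to 15, which is L ⇒ W
n=21: can move to 14, which is L ⇒ W
n=22: can move to 15, which is L ⇒ W
n=23: can move to 15, which is L ⇒ W
n=24: moves to 20(W), 19(W), 17(W), 16(W); every one is W ⇒ L
n=25: moves to 21(W), 20(W), 18(W), 17(W); every one is W ⇒ L
n=26: moves to 22(W), 21(W), 19(W), 18(W); every one is W ⇒ L
n=27: moves to 23(W), 22(W), 20(W), 19(W); every one is W ⇒ L
n=28: can move to 24, which is L ⇒ W
n=29: can move to 25, which is L ⇒ W
n=30: can move to 26, which is L ⇒ W
n=31: can move to 27, which is L ⇒ W
n=32: can move to 27, which is L ⇒ W
n=33: can move to 26, which is L ⇒ W
n=34: can move to 27, which is L ⇒ W
L entries with 1 ≤ n ≤ 34 (n=0 is outside the asked range and is not counted): n = 1, 2, 3, 12, 13, 14, 15, 24, 25, 26, 27; that makes 11.

11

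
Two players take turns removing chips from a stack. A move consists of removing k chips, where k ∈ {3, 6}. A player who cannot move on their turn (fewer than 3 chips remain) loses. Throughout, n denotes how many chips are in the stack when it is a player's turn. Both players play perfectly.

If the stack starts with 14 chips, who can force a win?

Build the W/L table. Terminal = L. A non-terminal position is W if it has a move to some L; otherwise it is L.
n=0: no move → L
n=1: no move → L
n=2: no move → L
n=3: →0(L), so W
n=4: →1(L), so W
n=5: →2(L), so W
n=6: →0(L), so W
n=7: →1(L), so W
n=8: →2(L), so W
n=9: →6(W), 3(W) — all W, so L
n=10: →7(W), 4(W) — all W, so L
n=11: →8(W), 5(W) — all W, so L
n=12: →9(L), so W
n=13: →10(L), so W
n=14: →11(L), so W
The starting position 14 is W: the player to move should remove 3, leaving 11, handing over an L position.

The first player wins.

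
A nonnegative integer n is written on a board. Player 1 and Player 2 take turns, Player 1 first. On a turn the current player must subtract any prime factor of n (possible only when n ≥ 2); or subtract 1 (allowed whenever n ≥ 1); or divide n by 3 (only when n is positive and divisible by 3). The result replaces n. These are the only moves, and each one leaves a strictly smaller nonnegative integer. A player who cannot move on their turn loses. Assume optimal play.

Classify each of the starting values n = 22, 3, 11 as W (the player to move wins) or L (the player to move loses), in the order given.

Classify positions by backward induction: terminal positions (no move available) are L. From any other position, the mover wins iff some move reaches an L.
n=0: no move → L
n=1: reaches L-position 0 → W
n=2: reaches L-position 0 → W
n=3: reaches L-position 0 → W
n=4: only reaches 2(W), 3(W), all W → L
n=5: reaches L-position 0 → W
n=6: reaches L-position 4 → W
n=7: reaches L-position 0 → W
n=8: only reaches 6(W), 7(W), all W → L
n=9: reaches L-position 8 → W
n=10: reaches L-position 8 → W
n=11: reaches L-position 0 → W
n=12: reaches L-position 4 → W
n=13: reaches L-position 0 → W
n=14: only reaches 7(W), 12(W), 13(W), all W → L
n=15: reaches L-position 14 → W
n=16: reaches L-position 14 → W
n=17: reaches L-position 0 → W
n=18: only reaches 6(W), 15(W), 16(W), 17(W), all W → L
n=19: reaches L-position 0 → W
n=20: reaches L-position 18 → W
n=21: reaches L-position 14 → W
n=22: only reaches 11(W), 20(W), 21(W), all W → L

22: L, 3: W, 11: W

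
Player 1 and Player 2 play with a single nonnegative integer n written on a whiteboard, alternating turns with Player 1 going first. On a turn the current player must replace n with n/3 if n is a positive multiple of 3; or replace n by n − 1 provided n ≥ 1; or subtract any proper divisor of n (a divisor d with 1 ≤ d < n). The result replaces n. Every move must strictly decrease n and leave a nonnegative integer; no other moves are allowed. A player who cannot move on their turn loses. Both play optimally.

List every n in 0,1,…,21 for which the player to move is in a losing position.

Classify positions by backward induction: terminal positions (no move available) are L. From any other position, the mover wins iff some move reaches an L.
n=0: no move → L
n=1: can move to 0, which is L ⇒ W
n=2: the only move is to 1(W), a W ⇒ L
n=3: can move to 2, which is L ⇒ W
n=4: can move to 2, which is L ⇒ W
n=5: the only move is to 4(W), a W ⇒ L
n=6: can move to 2, which is L ⇒ W
n=7: the only move is to 6(W), a W ⇒ L
n=8: can move to 7, which is L ⇒ W
n=9: moves to 3(W), 6(W), 8(W); every one is W ⇒ L
n=10: can move to 5, which is L ⇒ W
n=11: the only move is to 10(W), a W ⇒ L
n=12: can move to 9, which is L ⇒ W
n=13: the only move is to 12(W), a W ⇒ L
n=14: can move to 7, which is L ⇒ W
n=15: can move to 5, which is L ⇒ W
n=16: moves to 8(W), 12(W), 14(W), 15(W); every one is W ⇒ L
n=17: can move to 16, which is L ⇒ W
n=18: can move to 9, which is L ⇒ W
n=19: the only move is to 18(W), a W ⇒ L
n=20: can move to 16, which is L ⇒ W
n=21: can move to 7, which is L ⇒ W
The losing starting values of n are exactly the entries labelled L in this table (9 of them).

0, 2, 5, 7, 9, 11, 13, 16, 19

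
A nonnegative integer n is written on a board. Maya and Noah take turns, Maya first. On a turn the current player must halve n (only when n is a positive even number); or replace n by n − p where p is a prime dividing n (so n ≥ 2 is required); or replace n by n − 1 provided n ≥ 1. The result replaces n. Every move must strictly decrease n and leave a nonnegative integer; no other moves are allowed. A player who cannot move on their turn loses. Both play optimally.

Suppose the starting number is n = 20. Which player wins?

Positions with no move are L. A position that does have a move is losing for the player to move precisely when every available move leads to a winning position for the opponent. Fill in the labels:
n=0: no move → L
n=1: W (go to 0, an L position)
n=2: W (go to 0, an L position)
n=3: W (go to 0, an L position)
n=4: L (options 2(W), 3(W) are all W)
n=5: W (go to 0, an L position)
n=6: W (go to 4, an L position)
n=7: W (go to 0, an L position)
n=8: W (go to 4, an L position)
n=9: L (options 6(W), 8(W) are all W)
n=10: W (go to 9, an L position)
n=11: W (go to 0, an L position)
n=12: W (go to 9, an L position)
n=13: W (go to 0, an L position)
n=14: L (options 7(W), 12(W), 13(W) are all W)
n=15: W (go to 14, an L position)
n=16: W (go to 14, an L position)
n=17: W (go to 0, an L position)
n=18: W (go to 9, an L position)
n=19: W (go to 0, an L position)
n=20: L (options 10(W), 15(W), 18(W), 19(W) are all W)
The starting position 20 is L: whatever Maya does, the opponent receives a W position.

Noah wins.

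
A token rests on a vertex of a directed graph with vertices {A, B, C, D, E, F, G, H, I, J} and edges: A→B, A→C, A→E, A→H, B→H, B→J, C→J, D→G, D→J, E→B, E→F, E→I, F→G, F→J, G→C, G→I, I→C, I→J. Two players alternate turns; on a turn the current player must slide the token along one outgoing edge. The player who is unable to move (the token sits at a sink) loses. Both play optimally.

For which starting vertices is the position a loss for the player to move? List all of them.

Build the W/L table. Terminal = L. A non-terminal position is W if it has a move to some L; otherwise it is L.
Every edge goes from a vertex to one that appears earlier in the order H, J, C, I, B, G, F, D, E, A, so processing vertices in that order labels each vertex after all of its successors.
H: no outgoing edge → L
J: no outgoing edge → L
C: W (go to J, an L position)
I: W (go to J, an L position)
B: W (go to J, an L position)
G: L (options I(W), C(W) are all W)
F: W (go to G, an L position)
D: W (go to G, an L position)
E: L (options F(W), B(W), I(W) are all W)
A: W (go to E, an L position)
Reading off the rows marked L gives the requested list; there are 4 such vertices.

E, G, H, J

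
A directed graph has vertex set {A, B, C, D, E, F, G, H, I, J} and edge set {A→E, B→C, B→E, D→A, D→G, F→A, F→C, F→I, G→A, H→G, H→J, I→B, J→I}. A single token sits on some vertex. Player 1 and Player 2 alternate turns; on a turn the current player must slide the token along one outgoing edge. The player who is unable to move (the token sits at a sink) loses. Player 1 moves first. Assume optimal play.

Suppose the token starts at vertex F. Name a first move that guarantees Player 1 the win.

Work bottom-up. With no move the player to move loses. Otherwise the position is W if at least one move leads to an L position for the opponent, and L if every move leads to a W.
Every edge goes from a vertex to one that appears earlier in the order C, E, B, A, I, J, F, G, H, D, so processing vertices in that order labels each vertex after all of its successors.
C: no outgoing edge → L
E: no outgoing edge → L
B: can move to E, which is L ⇒ W
A: can move to E, which is L ⇒ W
I: the only move is to B(W), a W ⇒ L
J: can move to I, which is L ⇒ W
F: can move to I, which is L ⇒ W
G: the only move is to A(W), a W ⇒ L
H: can move to G, which is L ⇒ W
D: can move to G, which is L ⇒ W
From F, the L positions reachable in one move are: I, C. Any move reaching one of these is winning.

Move to I.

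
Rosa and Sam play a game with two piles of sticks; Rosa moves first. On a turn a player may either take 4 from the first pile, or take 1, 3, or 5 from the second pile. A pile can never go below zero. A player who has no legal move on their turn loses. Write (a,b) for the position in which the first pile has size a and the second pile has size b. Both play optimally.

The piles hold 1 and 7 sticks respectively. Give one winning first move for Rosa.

Positions with no move are L. A position that does have a move is losing for the player to move precisely when every available move leads to a winning position for the opponent. Fill in the labels:
No move ever increases a pile, so every position that can arise here has a ≤ 1 and b ≤ 7; it is enough to label the cells with 0 ≤ a ≤ 1 and 0 ≤ b ≤ 7.
Every move lowers a or b (never raises either), so fill the grid row by row in increasing a, and left to right within a row: each cell's successors are then already labelled.
      b=0  b=1  b=2  b=3  b=4  b=5  b=6  b=7
a=0:    L    W    L    W    L    W    L    W
a=1:    L    W    L    W    L    W    L    W
Cells with no legal move (terminal, hence L): (0,0), (1,0).
The remaining L cells, each justified by listing all of its moves:
(0,2): L (sole option (0,1)(W) is W)
(0,4): L (options (0,3)(W), (0,1)(W) are all W)
(0,6): L (options (0,5)(W), (0,3)(W), (0,1)(W) are all W)
(1,2): L (sole option (1,1)(W) is W)
(1,4): L (options (1,3)(W), (1,1)(W) are all W)
(1,6): L (options (1,5)(W), (1,3)(W), (1,1)(W) are all W)
Every other cell has at least one move into one of the L cells above, so it is W.
From (1,7), the L positions reachable in one move are: (1,6), (1,4), (1,2). Any move reaching one of these is winning.

Move to (1,6).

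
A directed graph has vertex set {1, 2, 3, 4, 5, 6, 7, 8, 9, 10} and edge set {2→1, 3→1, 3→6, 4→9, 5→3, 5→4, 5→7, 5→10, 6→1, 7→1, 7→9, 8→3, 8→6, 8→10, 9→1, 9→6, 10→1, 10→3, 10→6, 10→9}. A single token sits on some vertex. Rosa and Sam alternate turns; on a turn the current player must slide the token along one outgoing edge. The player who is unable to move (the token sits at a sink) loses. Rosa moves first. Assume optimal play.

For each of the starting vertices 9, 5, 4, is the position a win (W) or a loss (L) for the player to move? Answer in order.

9: W, 5: W, 4: L

Build the W/L table. Terminal = L. A non-terminal position is W if it has a move to some L; otherwise it is L.
Every edge goes from a vertex to one that appears earlier in the order 1, 6, 9, 4, 3, 10, 2, 7, 8, 5, so processing vertices in that order labels each vertex after all of its successors.
1: no outgoing edge → L
6: W (go to 1, an L position)
9: W (go to 1, an L position)
4: L (sole option 9(W) is W)
3: W (go to 1, an L position)
10: W (go to 1, an L position)
2: W (go to 1, an L position)
7: W (go to 1, an L position)
8: L (options 10(W), 3(W), 6(W) are all W)
5: W (go to 4, an L position)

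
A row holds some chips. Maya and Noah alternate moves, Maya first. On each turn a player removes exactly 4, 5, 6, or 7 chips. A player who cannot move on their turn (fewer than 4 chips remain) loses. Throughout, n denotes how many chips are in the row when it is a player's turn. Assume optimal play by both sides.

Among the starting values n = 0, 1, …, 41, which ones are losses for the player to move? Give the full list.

0, 1, 2, 3, 11, 12, 13, 14, 22, 23, 24, 25, 33, 34, 35, 36

Positions with no move are L. A position that does have a move is losing for the player to move precisely when every available move leads to a winning position for the opponent. Fill in the labels:
n=0: no move → L
n=1: no move → L
n=2: no move → L
n=3: no move → L
n=4: →0(L), so W
n=5: →1(L), so W
n=6: →2(L), so W
n=7: →3(L), so W
n=8: →3(L), so W
n=9: →3(L), so W
n=10: →3(L), so W
n=11: →7(W), 6(W), 5(W), 4(W) — all W, so L
n=12: →8(W), 7(W), 6(W), 5(W) — all W, so L
n=13: →9(W), 8(W), 7(W), 6(W) — all W, so L
n=14: →10(W), 9(W), 8(W), 7(W) — all W, so L
n=15: →11(L), so W
n=16: →12(L), so W
n=17: →13(L), so W
n=18: →14(L), so W
n=19: →14(L), so W
n=20: →14(L), so W
n=21: →14(L), so W
n=22: →18(W), 17(W), 16(W), 15(W) — all W, so L
n=23: →19(W), 18(W), 17(W), 16(W) — all W, so L
n=24: →20(W), 19(W), 18(W), 17(W) — all W, so L
n=25: →21(W), 20(W), 19(W), 18(W) — all W, so L
n=26: →22(L), so W
n=27: →23(L), so W
n=28: →24(L), so W
n=29: →25(L), so W
n=30: →25(L), so W
n=31: →25(L), so W
n=32: →25(L), so W
n=33: →29(W), 28(W), 27(W), 26(W) — all W, so L
n=34: →30(W), 29(W), 28(W), 27(W) — all W, so L
n=35: →31(W), 30(W), 29(W), 28(W) — all W, so L
n=36: →32(W), 31(W), 30(W), 29(W) — all W, so L
n=37: →33(L), so W
n=38: →34(L), so W
n=39: →35(L), so W
n=40: →36(L), so W
n=41: →36(L), so W
Reading off the rows marked L gives the requested list; there are 16 such values of n.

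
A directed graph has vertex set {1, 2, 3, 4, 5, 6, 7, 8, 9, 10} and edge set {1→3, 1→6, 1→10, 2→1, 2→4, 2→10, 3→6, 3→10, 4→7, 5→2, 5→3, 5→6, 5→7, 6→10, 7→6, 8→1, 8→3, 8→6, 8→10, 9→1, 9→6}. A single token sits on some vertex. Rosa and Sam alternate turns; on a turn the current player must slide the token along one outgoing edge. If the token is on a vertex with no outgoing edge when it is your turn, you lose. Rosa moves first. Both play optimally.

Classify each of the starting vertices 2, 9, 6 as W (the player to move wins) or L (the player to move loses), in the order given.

2: W, 9: L, 6: W

Work bottom-up. With no move the player to move loses. Otherwise the position is W if at least one move leads to an L position for the opponent, and L if every move leads to a W.
Every edge goes from a vertex to one that appears earlier in the order 10, 6, 3, 1, 7, 9, 4, 2, 5, 8, so processing vertices in that order labels each vertex after all of its successors.
10: no outgoing edge → L
6: can move to 10, which is L ⇒ W
3: can move to 10, which is L ⇒ W
1: can move to 10, which is L ⇒ W
7: the only move is to 6(W), a W ⇒ L
9: moves to 1(W), 6(W); every one is W ⇒ L
4: can move to 7, which is L ⇒ W
2: can move to 10, which is L ⇒ W
5: can move to 7, which is L ⇒ W
8: can move to 10, which is L ⇒ W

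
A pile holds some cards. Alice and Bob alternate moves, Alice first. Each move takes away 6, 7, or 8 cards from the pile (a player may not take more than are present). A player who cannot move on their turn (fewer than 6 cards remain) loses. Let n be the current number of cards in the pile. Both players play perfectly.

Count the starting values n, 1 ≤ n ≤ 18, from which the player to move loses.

Positions with no move are L. A position that does have a move is losing for the player to move precisely when every available move leads to a winning position for the opponent. Fill in the labels:
n=0: no move → L
n=1: no move → L
n=2: no move → L
n=3: no move → L
n=4: no move → L
n=5: no move → L
n=6: can move to 0, which is L ⇒ W
n=7: can move to 1, which is L ⇒ W
n=8: can move to 2, which is L ⇒ W
n=9: can move to 3, which is L ⇒ W
n=10: can move to 4, which is L ⇒ W
n=11: can move to 5, which is L ⇒ W
n=12: can move to 5, which is L ⇒ W
n=13: can move to 5, which is L ⇒ W
n=14: moves to 8(W), 7(W), 6(W); every one is W ⇒ L
n=15: moves to 9(W), 8(W), 7(W); every one is W ⇒ L
n=16: moves to 10(W), 9(W), 8(W); every one is W ⇒ L
n=17: moves to 11(W), 10(W), 9(W); every one is W ⇒ L
n=18: moves to 12(W), 11(W), 10(W); every one is W ⇒ L
L entries with 1 ≤ n ≤ 18 (n=0 is outside the asked range and is not counted): n = 1, 2, 3, 4, 5, 14, 15, 16, 17, 18; that makes 10.

10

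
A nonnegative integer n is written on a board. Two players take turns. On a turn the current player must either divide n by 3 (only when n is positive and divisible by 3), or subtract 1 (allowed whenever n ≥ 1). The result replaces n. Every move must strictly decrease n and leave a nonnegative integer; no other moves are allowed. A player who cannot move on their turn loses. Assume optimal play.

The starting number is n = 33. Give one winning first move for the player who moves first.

Move to 11.

Classify positions by backward induction: terminal positions (no move available) are L. From any other position, the mover wins iff some move reaches an L.
n=0: no move → L
n=1: W (go to 0, an L position)
n=2: L (sole option 1(W) is W)
n=3: W (go to 2, an L position)
n=4: L (sole option 3(W) is W)
n=5: W (go to 4, an L position)
n=6: W (go to 2, an L position)
n=7: L (sole option 6(W) is W)
n=8: W (go to 7, an L position)
n=9: L (options 3(W), 8(W) are all W)
n=10: W (go to 9, an L position)
n=11: L (sole option 10(W) is W)
n=12: W (go to 4, an L position)
n=13: L (sole option 12(W) is W)
n=14: W (go to 13, an L position)
n=15: L (options 5(W), 14(W) are all W)
n=16: W (go to 15, an L position)
n=17: L (sole option 16(W) is W)
n=18: W (go to 17, an L position)
n=19: L (sole option 18(W) is W)
n=20: W (go to 19, an L position)
n=21: W (go to 7, an L position)
n=22: L (sole option 21(W) is W)
n=23: W (go to 22, an L position)
n=24: L (options 8(W), 23(W) are all W)
n=25: W (go to 24, an L position)
n=26: L (sole option 25(W) is W)
n=27: W (go to 9, an L position)
n=28: L (sole option 27(W) is W)
n=29: W (go to 28, an L position)
n=30: L (options 10(W), 29(W) are all W)
n=31: W (go to 30, an L position)
n=32: L (sole option 31(W) is W)
n=33: W (go to 11, an L position)
From 33, the L positions reachable in one move are: 11, 32. Any move reaching one of these is winning.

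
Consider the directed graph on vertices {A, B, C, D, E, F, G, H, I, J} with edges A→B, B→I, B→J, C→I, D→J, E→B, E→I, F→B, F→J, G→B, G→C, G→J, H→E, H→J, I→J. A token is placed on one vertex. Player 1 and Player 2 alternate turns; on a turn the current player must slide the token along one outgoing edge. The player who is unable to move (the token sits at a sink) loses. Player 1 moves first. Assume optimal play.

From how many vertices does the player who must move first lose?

4

Classify positions by backward induction: terminal positions (no move available) are L. From any other position, the mover wins iff some move reaches an L.
Every edge goes from a vertex to one that appears earlier in the order J, I, B, C, G, E, D, H, F, A, so processing vertices in that order labels each vertex after all of its successors.
J: no outgoing edge → L
I: →J(L), so W
B: →J(L), so W
C: →I(W) only, which is W, so L
G: →C(L), so W
E: →B(W), I(W) — all W, so L
D: →J(L), so W
H: →E(L), so W
F: →J(L), so W
A: →B(W) only, which is W, so L
The L vertices are A, C, E, J; that is 4 in all.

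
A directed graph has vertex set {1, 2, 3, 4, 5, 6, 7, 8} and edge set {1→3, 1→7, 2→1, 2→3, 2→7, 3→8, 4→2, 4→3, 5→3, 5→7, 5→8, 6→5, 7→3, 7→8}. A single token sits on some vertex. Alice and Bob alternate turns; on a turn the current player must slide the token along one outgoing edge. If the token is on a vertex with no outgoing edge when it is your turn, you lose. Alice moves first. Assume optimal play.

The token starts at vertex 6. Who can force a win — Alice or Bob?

Label each position W (a win for the player to move) or L (a loss). A position with no legal move is L; any other position is W exactly when some move reaches an L, and L when every move reaches a W.
Every edge goes from a vertex to one that appears earlier in the order 8, 3, 7, 1, 5, 2, 4, 6, so processing vertices in that order labels each vertex after all of its successors.
8: no outgoing edge → L
3: reaches L-position 8 → W
7: reaches L-position 8 → W
1: only reaches 7(W), 3(W), all W → L
5: reaches L-position 8 → W
2: reaches L-position 1 → W
4: only reaches 2(W), 3(W), all W → L
6: only reaches 5(W), which is W → L
The starting position 6 is L: whatever Alice does, the opponent receives a W position.

Bob wins.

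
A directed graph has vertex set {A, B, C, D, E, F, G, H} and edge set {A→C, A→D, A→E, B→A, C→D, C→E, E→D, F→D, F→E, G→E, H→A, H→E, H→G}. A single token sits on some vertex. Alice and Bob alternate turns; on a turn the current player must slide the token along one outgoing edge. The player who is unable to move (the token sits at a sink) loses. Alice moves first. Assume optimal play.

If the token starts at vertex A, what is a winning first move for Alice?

Use the standard recursion: the mover loses at a terminal position; elsewhere, the mover wins exactly when some move hands the opponent an L position.
Every edge goes from a vertex to one that appears earlier in the order D, E, C, A, F, G, B, H, so processing vertices in that order labels each vertex after all of its successors.
D: no outgoing edge → L
E: W (go to D, an L position)
C: W (go to D, an L position)
A: W (go to D, an L position)
F: W (go to D, an L position)
G: L (sole option E(W) is W)
B: L (sole option A(W) is W)
H: W (go to G, an L position)
From A, the L positions reachable in one move are: D.

Move to D.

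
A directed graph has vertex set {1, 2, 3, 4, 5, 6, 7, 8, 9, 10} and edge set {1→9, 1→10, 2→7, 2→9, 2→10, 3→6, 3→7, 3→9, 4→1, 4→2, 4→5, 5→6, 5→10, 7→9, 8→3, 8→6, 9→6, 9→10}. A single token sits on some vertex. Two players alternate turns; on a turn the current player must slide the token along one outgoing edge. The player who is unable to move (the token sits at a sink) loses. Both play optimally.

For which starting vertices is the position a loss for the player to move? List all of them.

4, 6, 7, 10

Compute win/loss labels from the base case upward. A position with no move is L. Any other position is W if it can reach an L in one move, else L.
Every edge goes from a vertex to one that appears earlier in the order 10, 6, 9, 5, 7, 2, 3, 1, 8, 4, so processing vertices in that order labels each vertex after all of its successors.
10: no outgoing edge → L
6: no outgoing edge → L
9: can move to 6, which is L ⇒ W
5: can move to 6, which is L ⇒ W
7: the only move is to 9(W), a W ⇒ L
2: can move to 7, which is L ⇒ W
3: can move to 7, which is L ⇒ W
1: can move to 10, which is L ⇒ W
8: can move to 6, which is L ⇒ W
4: moves to 1(W), 2(W), 5(W); every one is W ⇒ L
Reading off the rows marked L gives the requested list; there are 4 such vertices.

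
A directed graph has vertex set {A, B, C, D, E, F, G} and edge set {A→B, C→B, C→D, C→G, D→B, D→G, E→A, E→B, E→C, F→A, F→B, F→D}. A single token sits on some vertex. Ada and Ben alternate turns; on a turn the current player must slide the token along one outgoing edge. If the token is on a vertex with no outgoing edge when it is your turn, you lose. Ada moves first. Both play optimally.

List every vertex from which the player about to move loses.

B, G

Build the W/L table. Terminal = L. A non-terminal position is W if it has a move to some L; otherwise it is L.
Every edge goes from a vertex to one that appears earlier in the order G, B, A, D, C, E, F, so processing vertices in that order labels each vertex after all of its successors.
G: no outgoing edge → L
B: no outgoing edge → L
A: W (go to B, an L position)
D: W (go to B, an L position)
C: W (go to B, an L position)
E: W (go to B, an L position)
F: W (go to B, an L position)
The losing starting vertices are exactly the entries labelled L in this table (2 of them).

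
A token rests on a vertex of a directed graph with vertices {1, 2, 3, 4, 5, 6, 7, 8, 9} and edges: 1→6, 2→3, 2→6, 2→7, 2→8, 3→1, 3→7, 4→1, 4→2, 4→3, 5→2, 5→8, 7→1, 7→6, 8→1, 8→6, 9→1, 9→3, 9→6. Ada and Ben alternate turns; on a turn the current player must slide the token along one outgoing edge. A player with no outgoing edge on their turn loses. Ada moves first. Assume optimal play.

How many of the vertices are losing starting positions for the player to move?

Compute win/loss labels from the base case upward. A position with no move is L. Any other position is W if it can reach an L in one move, else L.
Every edge goes from a vertex to one that appears earlier in the order 6, 1, 7, 3, 9, 8, 2, 4, 5, so processing vertices in that order labels each vertex after all of its successors.
6: no outgoing edge → L
1: reaches L-position 6 → W
7: reaches L-position 6 → W
3: only reaches 7(W), 1(W), all W → L
9: reaches L-position 3 → W
8: reaches L-position 6 → W
2: reaches L-position 3 → W
4: reaches L-position 3 → W
5: only reaches 2(W), 8(W), all W → L
The L vertices are 3, 5, 6; that is 3 in all.

3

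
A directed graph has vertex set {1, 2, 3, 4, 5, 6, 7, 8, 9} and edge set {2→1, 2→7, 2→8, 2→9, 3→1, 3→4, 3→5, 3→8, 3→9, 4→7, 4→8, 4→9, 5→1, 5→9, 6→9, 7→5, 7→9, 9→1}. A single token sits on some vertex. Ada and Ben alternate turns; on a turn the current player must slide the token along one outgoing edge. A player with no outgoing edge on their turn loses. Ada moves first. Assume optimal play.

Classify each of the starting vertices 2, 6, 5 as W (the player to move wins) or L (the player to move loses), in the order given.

Classify positions by backward induction: terminal positions (no move available) are L. From any other position, the mover wins iff some move reaches an L.
Every edge goes from a vertex to one that appears earlier in the order 1, 8, 9, 5, 7, 2, 6, 4, 3, so processing vertices in that order labels each vertex after all of its successors.
1: no outgoing edge → L
8: no outgoing edge → L
9: reaches L-position 1 → W
5: reaches L-position 1 → W
7: only reaches 5(W), 9(W), all W → L
2: reaches L-position 7 → W
6: only reaches 9(W), which is W → L
4: reaches L-position 7 → W
3: reaches L-position 8 → W

2: W, 6: L, 5: W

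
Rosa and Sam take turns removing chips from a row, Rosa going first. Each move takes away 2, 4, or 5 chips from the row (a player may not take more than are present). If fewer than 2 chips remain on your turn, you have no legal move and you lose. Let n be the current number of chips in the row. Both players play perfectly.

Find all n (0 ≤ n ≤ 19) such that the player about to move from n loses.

0, 1, 7, 8, 14, 15

Classify positions by backward induction: terminal positions (no move available) are L. From any other position, the mover wins iff some move reaches an L.
n=0: no move → L
n=1: no move → L
n=2: can move to 0, which is L ⇒ W
n=3: can move to 1, which is L ⇒ W
n=4: can move to 0, which is L ⇒ W
n=5: can move to 1, which is L ⇒ W
n=6: can move to 1, which is L ⇒ W
n=7: moves to 5(W), 3(W), 2(W); every one is W ⇒ L
n=8: moves to 6(W), 4(W), 3(W); every one is W ⇒ L
n=9: can move to 7, which is L ⇒ W
n=10: can move to 8, which is L ⇒ W
n=11: can move to 7, which is L ⇒ W
n=12: can move to 8, which is L ⇒ W
n=13: can move to 8, which is L ⇒ W
n=14: moves to 12(W), 10(W), 9(W); every one is W ⇒ L
n=15: moves to 13(W), 11(W), 10(W); every one is W ⇒ L
n=16: can move to 14, which is L ⇒ W
n=17: can move to 15, which is L ⇒ W
n=18: can move to 14, which is L ⇒ W
n=19: can move to 15, which is L ⇒ W
The losing starting values of n are exactly the entries labelled L in this table (6 of them).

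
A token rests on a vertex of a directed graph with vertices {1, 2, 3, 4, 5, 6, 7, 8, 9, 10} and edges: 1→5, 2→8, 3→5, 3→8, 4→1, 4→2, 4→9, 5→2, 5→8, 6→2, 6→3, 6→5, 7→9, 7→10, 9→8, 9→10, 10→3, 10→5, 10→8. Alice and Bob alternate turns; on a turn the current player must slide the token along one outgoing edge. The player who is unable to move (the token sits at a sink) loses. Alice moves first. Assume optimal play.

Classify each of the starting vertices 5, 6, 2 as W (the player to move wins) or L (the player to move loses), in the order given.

5: W, 6: L, 2: W

Work bottom-up. With no move the player to move loses. Otherwise the position is W if at least one move leads to an L position for the opponent, and L if every move leads to a W.
Every edge goes from a vertex to one that appears earlier in the order 8, 2, 5, 3, 6, 1, 10, 9, 7, 4, so processing vertices in that order labels each vertex after all of its successors.
8: no outgoing edge → L
2: →8(L), so W
5: →8(L), so W
3: →8(L), so W
6: →3(W), 5(W), 2(W) — all W, so L
1: →5(W) only, which is W, so L
10: →8(L), so W
9: →8(L), so W
7: →9(W), 10(W) — all W, so L
4: →1(L), so W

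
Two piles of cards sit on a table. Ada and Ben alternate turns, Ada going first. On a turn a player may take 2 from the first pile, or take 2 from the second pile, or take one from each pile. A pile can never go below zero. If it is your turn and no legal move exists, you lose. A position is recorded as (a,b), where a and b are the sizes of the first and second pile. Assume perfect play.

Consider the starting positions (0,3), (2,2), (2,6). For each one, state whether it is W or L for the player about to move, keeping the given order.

(0,3): W, (2,2): L, (2,6): L

Label each position W (a win for the player to move) or L (a loss). A position with no legal move is L; any other position is W exactly when some move reaches an L, and L when every move reaches a W.
No move ever increases a pile, so every position that can arise here has a ≤ 2 and b ≤ 6; it is enough to label the cells with 0 ≤ a ≤ 2 and 0 ≤ b ≤ 6.
Every move lowers a or b (never raises either), so fill the grid row by row in increasing a, and left to right within a row: each cell's successors are then already labelled.
      b=0  b=1  b=2  b=3  b=4  b=5  b=6
a=0:    L    L    W    W    L    L    W
a=1:    L    W    W    L    L    W    W
a=2:    W    W    L    L    W    W    L
Cells with no legal move (terminal, hence L): (0,0), (0,1), (1,0).
The remaining L cells, each justified by listing all of its moves:
(0,4): only reaches (0,2)(W), which is W → L
(0,5): only reaches (0,3)(W), which is W → L
(1,3): only reaches (1,1)(W), (0,2)(W), all W → L
(1,4): only reaches (1,2)(W), (0,3)(W), all W → L
(2,2): only reaches (0,2)(W), (2,0)(W), (1,1)(W), all W → L
(2,3): only reaches (0,3)(W), (2,1)(W), (1,2)(W), all W → L
(2,6): only reaches (0,6)(W), (2,4)(W), (1,5)(W), all W → L
Every other cell has at least one move into one of the L cells above, so it is W.
(0,3): the move to (0,1) reaches an L cell, so W
(2,2): one of the L cells justified above, so L
(2,6): one of the L cells justified above, so L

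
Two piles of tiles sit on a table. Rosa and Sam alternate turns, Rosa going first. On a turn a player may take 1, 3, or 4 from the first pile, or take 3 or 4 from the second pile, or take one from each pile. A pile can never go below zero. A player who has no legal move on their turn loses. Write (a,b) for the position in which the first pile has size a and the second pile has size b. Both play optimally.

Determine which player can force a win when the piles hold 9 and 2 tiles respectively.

Classify positions by backward induction: terminal positions (no move available) are L. From any other position, the mover wins iff some move reaches an L.
No move ever increases a pile, so every position that can arise here has a ≤ 9 and b ≤ 2; it is enough to label the cells with 0 ≤ a ≤ 9 and 0 ≤ b ≤ 2.
Every move lowers a or b (never raises either), so fill the grid row by row in increasing a, and left to right within a row: each cell's successors are then already labelled.
      b=0  b=1  b=2
a=0:    L    L    L
a=1:    W    W    W
a=2:    L    L    L
a=3:    W    W    W
a=4:    W    W    W
a=5:    W    W    W
a=6:    W    W    W
a=7:    L    L    L
a=8:    W    W    W
a=9:    L    L    L
Cells with no legal move (terminal, hence L): (0,0), (0,1), (0,2).
The remaining L cells, each justified by listing all of its moves:
(2,0): the only move is to (1,0)(W), a W ⇒ L
(2,1): moves to (1,1)(W), (1,0)(W); every one is W ⇒ L
(2,2): moves to (1,2)(W), (1,1)(W); every one is W ⇒ L
(7,0): moves to (6,0)(W), (4,0)(W), (3,0)(W); every one is W ⇒ L
(7,1): moves to (6,1)(W), (4,1)(W), (3,1)(W), (6,0)(W); every one is W ⇒ L
(7,2): moves to (6,2)(W), (4,2)(W), (3,2)(W), (6,1)(W); every one is W ⇒ L
(9,0): moves to (8,0)(W), (6,0)(W), (5,0)(W); every one is W ⇒ L
(9,1): moves to (8,1)(W), (6,1)(W), (5,1)(W), (8,0)(W); every one is W ⇒ L
(9,2): moves to (8,2)(W), (6,2)(W), (5,2)(W), (8,1)(W); every one is W ⇒ L
Every other cell has at least one move into one of the L cells above, so it is W.
Every move from (9,2) reaches a W position, so the mover loses.

Sam wins.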